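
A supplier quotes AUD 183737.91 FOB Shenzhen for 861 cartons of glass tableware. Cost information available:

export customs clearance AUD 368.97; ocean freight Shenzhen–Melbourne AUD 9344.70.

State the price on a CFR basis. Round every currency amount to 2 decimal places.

Not relevant to the conversion: export clearance — on the seller under both FOB and CFR; already in the FOB price and stays in the CFR price.
From FOB to CFR, the seller additionally bears: freight.
CFR price = 183737.91 + 9344.70 = 193082.61

CFR price: AUD 193082.61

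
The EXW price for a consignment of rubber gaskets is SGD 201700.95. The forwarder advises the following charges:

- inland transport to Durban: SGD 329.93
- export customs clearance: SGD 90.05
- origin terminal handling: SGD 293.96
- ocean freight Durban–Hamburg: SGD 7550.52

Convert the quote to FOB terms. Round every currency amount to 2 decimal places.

FOB price: SGD 202414.89

Not relevant to the conversion: freight — on the buyer under both terms; not part of either seller's price.
From EXW to FOB, the seller additionally bears: inland to port, export clearance, origin terminal.
FOB price = 201700.95 + 329.93 + 90.05 + 293.96 = 202414.89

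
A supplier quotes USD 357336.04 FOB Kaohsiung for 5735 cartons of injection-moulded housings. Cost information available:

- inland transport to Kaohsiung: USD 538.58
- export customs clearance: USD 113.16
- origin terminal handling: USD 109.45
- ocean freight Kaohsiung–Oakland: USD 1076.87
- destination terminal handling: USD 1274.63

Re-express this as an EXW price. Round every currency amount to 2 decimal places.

EXW price: USD 356574.85

Not relevant to the conversion: destination terminal, freight — on the buyer under both terms; not part of either seller's price.
From FOB to EXW, the seller no longer bears: inland to port, export clearance, origin terminal.
EXW price = 357336.04 − 538.58 − 113.16 − 109.45 = 356574.85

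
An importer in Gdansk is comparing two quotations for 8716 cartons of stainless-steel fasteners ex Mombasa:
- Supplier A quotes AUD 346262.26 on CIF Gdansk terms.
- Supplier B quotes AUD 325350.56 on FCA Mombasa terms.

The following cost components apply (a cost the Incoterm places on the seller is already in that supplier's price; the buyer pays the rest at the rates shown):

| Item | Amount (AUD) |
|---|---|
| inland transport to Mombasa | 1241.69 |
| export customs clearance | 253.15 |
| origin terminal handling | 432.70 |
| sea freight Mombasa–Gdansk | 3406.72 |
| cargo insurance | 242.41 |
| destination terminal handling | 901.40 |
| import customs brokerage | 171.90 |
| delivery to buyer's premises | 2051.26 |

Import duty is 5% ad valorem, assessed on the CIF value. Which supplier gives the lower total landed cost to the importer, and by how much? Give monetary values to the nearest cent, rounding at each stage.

Supplier B is cheaper by AUD 17671.36

Supplier A (CIF):
The CIF price already equals the CIF value: 346262.26
Import duty = 346262.26 × 5% = 17313.11
Buyer bears (A): 901.40 + 171.90 + 2051.26 = 3124.56
Landed cost (A) = invoice 346262.26 + 3124.56 + duty 17313.11 = 366699.93
Supplier B (FCA):
CIF value = FCA price + origin terminal + freight + insurance = 325350.56 + 432.70 + 3406.72 + 242.41 = 329432.39
Import duty = 329432.39 × 5% = 16471.62
Buyer bears (B): 432.70 + 3406.72 + 242.41 + 901.40 + 171.90 + 2051.26 = 7206.39
Landed cost (B) = invoice 325350.56 + 7206.39 + duty 16471.62 = 349028.57
Difference = |366699.93 − 349028.57| = 17671.36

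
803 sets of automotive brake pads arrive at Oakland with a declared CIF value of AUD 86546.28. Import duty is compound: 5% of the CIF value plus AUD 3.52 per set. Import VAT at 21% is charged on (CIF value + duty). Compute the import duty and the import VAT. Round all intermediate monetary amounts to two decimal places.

Import duty: AUD 7153.87; import VAT: AUD 19677.03

Ad valorem component: 86546.28 × 5% = 4327.31
Specific component: 803 × 3.52 = 2826.56
Import duty = 4327.31 + 2826.56 = 7153.87
VAT base = CIF + duty = 86546.28 + 7153.87 = 93700.15
Import VAT = 93700.15 × 21% = 19677.03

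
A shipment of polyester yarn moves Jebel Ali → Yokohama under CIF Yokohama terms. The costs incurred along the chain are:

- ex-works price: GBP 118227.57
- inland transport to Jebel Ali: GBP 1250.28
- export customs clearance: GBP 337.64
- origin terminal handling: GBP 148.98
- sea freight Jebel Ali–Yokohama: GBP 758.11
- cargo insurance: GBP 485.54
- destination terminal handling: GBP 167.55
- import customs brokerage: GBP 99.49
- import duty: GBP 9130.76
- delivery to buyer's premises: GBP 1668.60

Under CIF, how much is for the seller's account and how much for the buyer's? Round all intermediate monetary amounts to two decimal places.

CIF: the seller pays costs through ocean freight and marine insurance to the destination port.
Seller's account: goods 118227.57 + inland to port 1250.28 + export clearance 337.64 + origin terminal 148.98 + freight 758.11 + insurance 485.54 = 121208.12
Buyer's account: destination terminal 167.55 + brokerage 99.49 + duty 9130.76 + delivery 1668.60 = 11066.40

Seller: GBP 121208.12; buyer: GBP 11066.40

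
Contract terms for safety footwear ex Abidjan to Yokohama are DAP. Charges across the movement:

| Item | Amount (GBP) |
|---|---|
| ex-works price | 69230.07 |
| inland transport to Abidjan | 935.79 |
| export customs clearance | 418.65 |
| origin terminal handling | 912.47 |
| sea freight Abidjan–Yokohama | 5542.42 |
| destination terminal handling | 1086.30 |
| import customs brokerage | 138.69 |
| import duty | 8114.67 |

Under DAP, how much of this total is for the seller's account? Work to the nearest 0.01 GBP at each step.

Seller's account: GBP 78125.70

DAP: the seller bears all costs to the named destination except import duty and clearance.
Seller's account: goods 69230.07 + inland to port 935.79 + export clearance 418.65 + origin terminal 912.47 + freight 5542.42 + destination terminal 1086.30 = 78125.70
Buyer's account: brokerage 138.69 + duty 8114.67 = 8253.36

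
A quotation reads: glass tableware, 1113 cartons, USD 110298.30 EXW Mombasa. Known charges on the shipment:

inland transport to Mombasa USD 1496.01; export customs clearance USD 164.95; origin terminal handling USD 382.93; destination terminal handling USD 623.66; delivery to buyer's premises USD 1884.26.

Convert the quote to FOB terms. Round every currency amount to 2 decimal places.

FOB price: USD 112342.19

Not relevant to the conversion: delivery, destination terminal — on the buyer under both terms; not part of either seller's price.
From EXW to FOB, the seller additionally bears: inland to port, export clearance, origin terminal.
FOB price = 110298.30 + 1496.01 + 164.95 + 382.93 = 112342.19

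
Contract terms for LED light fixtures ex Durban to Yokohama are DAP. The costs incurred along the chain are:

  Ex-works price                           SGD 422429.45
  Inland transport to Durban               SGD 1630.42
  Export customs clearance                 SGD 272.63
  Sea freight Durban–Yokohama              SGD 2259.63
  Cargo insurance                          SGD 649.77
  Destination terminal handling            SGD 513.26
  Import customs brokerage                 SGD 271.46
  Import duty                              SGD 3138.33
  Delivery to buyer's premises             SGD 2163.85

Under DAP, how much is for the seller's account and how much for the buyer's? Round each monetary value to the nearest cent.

DAP: the seller bears all costs to the named destination except import duty and clearance.
Seller's account: goods 422429.45 + inland to port 1630.42 + export clearance 272.63 + freight 2259.63 + insurance 649.77 + destination terminal 513.26 + delivery 2163.85 = 429919.01
Buyer's account: brokerage 271.46 + duty 3138.33 = 3409.79

Seller: SGD 429919.01; buyer: SGD 3409.79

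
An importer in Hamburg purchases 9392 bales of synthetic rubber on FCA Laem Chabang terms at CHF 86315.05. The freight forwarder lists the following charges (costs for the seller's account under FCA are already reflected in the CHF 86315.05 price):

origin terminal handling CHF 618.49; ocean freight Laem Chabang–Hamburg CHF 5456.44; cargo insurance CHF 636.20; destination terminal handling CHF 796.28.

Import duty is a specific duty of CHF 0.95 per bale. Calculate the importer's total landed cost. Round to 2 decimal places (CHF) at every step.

Total landed cost: CHF 102744.86

FCA: the seller delivers export-cleared goods to the carrier; the buyer bears costs from that point.
CIF value = FCA price + origin terminal + freight + insurance = 86315.05 + 618.49 + 5456.44 + 636.20 = 93026.18
Import duty = 9392 × 0.95 = 8922.40
Buyer bears: origin terminal 618.49 + freight 5456.44 + insurance 636.20 + destination terminal 796.28 + duty 8922.40 = 16429.81
Landed cost = invoice 86315.05 + 16429.81 = 102744.86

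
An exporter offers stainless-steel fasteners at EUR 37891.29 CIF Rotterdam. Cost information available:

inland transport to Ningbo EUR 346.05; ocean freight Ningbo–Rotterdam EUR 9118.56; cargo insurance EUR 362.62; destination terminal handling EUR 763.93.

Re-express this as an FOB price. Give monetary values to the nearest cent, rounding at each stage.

Not relevant to the conversion: inland to port — on the seller under both CIF and FOB; already in the CIF price and stays in the FOB price. destination terminal — on the buyer under both terms; not part of either seller's price.
From CIF to FOB, the seller no longer bears: freight, insurance.
FOB price = 37891.29 − 9118.56 − 362.62 = 28410.11

FOB price: EUR 28410.11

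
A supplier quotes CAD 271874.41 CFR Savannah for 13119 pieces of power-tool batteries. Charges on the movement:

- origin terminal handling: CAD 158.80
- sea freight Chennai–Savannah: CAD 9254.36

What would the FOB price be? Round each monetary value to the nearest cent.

Not relevant to the conversion: origin terminal — on the seller under both CFR and FOB; already in the CFR price and stays in the FOB price.
From CFR to FOB, the seller no longer bears: freight.
FOB price = 271874.41 − 9254.36 = 262620.05

FOB price: CAD 262620.05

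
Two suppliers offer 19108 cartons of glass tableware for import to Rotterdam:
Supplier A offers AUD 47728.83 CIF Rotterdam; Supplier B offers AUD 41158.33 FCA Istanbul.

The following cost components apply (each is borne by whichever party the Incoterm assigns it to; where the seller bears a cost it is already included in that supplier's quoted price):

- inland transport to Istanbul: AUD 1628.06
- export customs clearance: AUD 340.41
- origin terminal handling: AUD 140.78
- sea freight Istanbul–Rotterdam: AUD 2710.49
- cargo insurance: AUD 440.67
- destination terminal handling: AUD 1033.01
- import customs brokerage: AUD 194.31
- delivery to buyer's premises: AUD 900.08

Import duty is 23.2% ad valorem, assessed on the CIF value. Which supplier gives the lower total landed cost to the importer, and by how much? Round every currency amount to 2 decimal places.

Supplier A (CIF):
The CIF price already equals the CIF value: 47728.83
Import duty = 47728.83 × 23.2% = 11073.09
Buyer bears (A): 1033.01 + 194.31 + 900.08 = 2127.40
Landed cost (A) = invoice 47728.83 + 2127.40 + duty 11073.09 = 60929.32
Supplier B (FCA):
CIF value = FCA price + origin terminal + freight + insurance = 41158.33 + 140.78 + 2710.49 + 440.67 = 44450.27
Import duty = 44450.27 × 23.2% = 10312.46
Buyer bears (B): 140.78 + 2710.49 + 440.67 + 1033.01 + 194.31 + 900.08 = 5419.34
Landed cost (B) = invoice 41158.33 + 5419.34 + duty 10312.46 = 56890.13
Difference = |60929.32 − 56890.13| = 4039.19

Supplier B is cheaper by AUD 4039.19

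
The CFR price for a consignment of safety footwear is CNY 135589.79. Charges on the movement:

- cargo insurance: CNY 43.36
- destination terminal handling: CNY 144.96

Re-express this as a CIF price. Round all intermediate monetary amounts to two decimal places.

CIF price: CNY 135633.15

Not relevant to the conversion: destination terminal — on the buyer under both terms; not part of either seller's price.
From CFR to CIF, the seller additionally bears: insurance.
CIF price = 135589.79 + 43.36 = 135633.15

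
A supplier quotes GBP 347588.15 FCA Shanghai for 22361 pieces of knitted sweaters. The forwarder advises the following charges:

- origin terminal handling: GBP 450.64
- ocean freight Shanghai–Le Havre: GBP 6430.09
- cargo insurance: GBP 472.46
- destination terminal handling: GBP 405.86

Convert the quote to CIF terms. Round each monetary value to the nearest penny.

Not relevant to the conversion: destination terminal — on the buyer under both terms; not part of either seller's price.
From FCA to CIF, the seller additionally bears: origin terminal, freight, insurance.
CIF price = 347588.15 + 450.64 + 6430.09 + 472.46 = 354941.34

CIF price: GBP 354941.34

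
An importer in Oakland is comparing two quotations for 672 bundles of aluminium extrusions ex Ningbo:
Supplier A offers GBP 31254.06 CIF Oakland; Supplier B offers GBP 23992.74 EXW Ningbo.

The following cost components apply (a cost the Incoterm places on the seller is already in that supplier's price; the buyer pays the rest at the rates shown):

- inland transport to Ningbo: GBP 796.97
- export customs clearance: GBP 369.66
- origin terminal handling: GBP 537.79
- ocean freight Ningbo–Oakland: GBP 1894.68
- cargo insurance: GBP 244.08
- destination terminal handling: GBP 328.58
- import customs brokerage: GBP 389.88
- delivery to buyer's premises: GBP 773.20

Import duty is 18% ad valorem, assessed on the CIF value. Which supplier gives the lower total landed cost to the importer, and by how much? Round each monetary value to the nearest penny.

Supplier A (CIF):
The CIF price already equals the CIF value: 31254.06
Import duty = 31254.06 × 18% = 5625.73
Buyer bears (A): 328.58 + 389.88 + 773.20 = 1491.66
Landed cost (A) = invoice 31254.06 + 1491.66 + duty 5625.73 = 38371.45
Supplier B (EXW):
CIF value = EXW price + inland to port + export clearance + origin terminal + freight + insurance = 23992.74 + 796.97 + 369.66 + 537.79 + 1894.68 + 244.08 = 27835.92
Import duty = 27835.92 × 18% = 5010.47
Buyer bears (B): 796.97 + 369.66 + 537.79 + 1894.68 + 244.08 + 328.58 + 389.88 + 773.20 = 5334.84
Landed cost (B) = invoice 23992.74 + 5334.84 + duty 5010.47 = 34338.05
Difference = |38371.45 − 34338.05| = 4033.40

Supplier B is cheaper by GBP 4033.40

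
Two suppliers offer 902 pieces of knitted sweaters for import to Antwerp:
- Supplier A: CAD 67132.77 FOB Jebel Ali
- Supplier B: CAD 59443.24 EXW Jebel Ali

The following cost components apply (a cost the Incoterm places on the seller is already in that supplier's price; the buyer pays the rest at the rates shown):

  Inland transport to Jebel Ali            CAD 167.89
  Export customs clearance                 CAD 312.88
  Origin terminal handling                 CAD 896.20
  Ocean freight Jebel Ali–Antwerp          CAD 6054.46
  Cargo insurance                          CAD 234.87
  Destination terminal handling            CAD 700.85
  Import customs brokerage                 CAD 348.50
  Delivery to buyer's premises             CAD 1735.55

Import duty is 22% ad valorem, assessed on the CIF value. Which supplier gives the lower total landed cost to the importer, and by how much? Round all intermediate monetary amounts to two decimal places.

Supplier A (FOB):
CIF value = FOB price + freight + insurance = 67132.77 + 6054.46 + 234.87 = 73422.10
Import duty = 73422.10 × 22% = 16152.86
Buyer bears (A): 6054.46 + 234.87 + 700.85 + 348.50 + 1735.55 = 9074.23
Landed cost (A) = invoice 67132.77 + 9074.23 + duty 16152.86 = 92359.86
Supplier B (EXW):
CIF value = EXW price + inland to port + export clearance + origin terminal + freight + insurance = 59443.24 + 167.89 + 312.88 + 896.20 + 6054.46 + 234.87 = 67109.54
Import duty = 67109.54 × 22% = 14764.10
Buyer bears (B): 167.89 + 312.88 + 896.20 + 6054.46 + 234.87 + 700.85 + 348.50 + 1735.55 = 10451.20
Landed cost (B) = invoice 59443.24 + 10451.20 + duty 14764.10 = 84658.54
Difference = |92359.86 − 84658.54| = 7701.32

Supplier B is cheaper by CAD 7701.32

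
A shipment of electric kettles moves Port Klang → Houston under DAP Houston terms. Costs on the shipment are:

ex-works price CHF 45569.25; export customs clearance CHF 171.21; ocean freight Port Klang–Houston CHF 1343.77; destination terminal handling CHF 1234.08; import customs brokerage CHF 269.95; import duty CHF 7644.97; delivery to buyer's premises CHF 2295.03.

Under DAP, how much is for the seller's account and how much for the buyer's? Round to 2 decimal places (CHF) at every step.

DAP: the seller bears all costs to the named destination except import duty and clearance.
Seller's account: goods 45569.25 + export clearance 171.21 + freight 1343.77 + destination terminal 1234.08 + delivery 2295.03 = 50613.34
Buyer's account: brokerage 269.95 + duty 7644.97 = 7914.92

Seller: CHF 50613.34; buyer: CHF 7914.92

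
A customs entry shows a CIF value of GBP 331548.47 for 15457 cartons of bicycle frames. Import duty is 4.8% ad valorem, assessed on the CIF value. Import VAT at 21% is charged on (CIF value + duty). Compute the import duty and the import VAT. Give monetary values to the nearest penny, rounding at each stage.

Import duty: GBP 15914.33; import VAT: GBP 72967.19

Import duty = 331548.47 × 4.8% = 15914.33
VAT base = CIF + duty = 331548.47 + 15914.33 = 347462.80
Import VAT = 347462.80 × 21% = 72967.19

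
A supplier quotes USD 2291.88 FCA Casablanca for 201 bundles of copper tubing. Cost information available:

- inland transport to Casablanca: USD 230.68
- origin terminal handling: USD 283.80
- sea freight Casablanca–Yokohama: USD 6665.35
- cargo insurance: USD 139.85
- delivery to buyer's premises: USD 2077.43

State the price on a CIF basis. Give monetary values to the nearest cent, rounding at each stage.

Not relevant to the conversion: inland to port — on the seller under both FCA and CIF; already in the FCA price and stays in the CIF price. delivery — on the buyer under both terms; not part of either seller's price.
From FCA to CIF, the seller additionally bears: origin terminal, freight, insurance.
CIF price = 2291.88 + 283.80 + 6665.35 + 139.85 = 9380.88

CIF price: USD 9380.88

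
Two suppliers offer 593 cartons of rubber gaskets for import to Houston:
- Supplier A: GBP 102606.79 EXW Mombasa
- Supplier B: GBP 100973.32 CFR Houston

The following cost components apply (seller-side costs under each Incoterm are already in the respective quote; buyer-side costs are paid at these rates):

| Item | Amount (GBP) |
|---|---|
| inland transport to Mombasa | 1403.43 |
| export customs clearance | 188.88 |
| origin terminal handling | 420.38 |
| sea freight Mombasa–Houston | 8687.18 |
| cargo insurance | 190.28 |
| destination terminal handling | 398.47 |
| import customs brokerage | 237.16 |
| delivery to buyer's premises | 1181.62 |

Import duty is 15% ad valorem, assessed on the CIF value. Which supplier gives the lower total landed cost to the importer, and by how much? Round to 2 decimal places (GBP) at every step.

Supplier B is cheaper by GBP 14183.34

Supplier A (EXW):
CIF value = EXW price + inland to port + export clearance + origin terminal + freight + insurance = 102606.79 + 1403.43 + 188.88 + 420.38 + 8687.18 + 190.28 = 113496.94
Import duty = 113496.94 × 15% = 17024.54
Buyer bears (A): 1403.43 + 188.88 + 420.38 + 8687.18 + 190.28 + 398.47 + 237.16 + 1181.62 = 12707.40
Landed cost (A) = invoice 102606.79 + 12707.40 + duty 17024.54 = 132338.73
Supplier B (CFR):
CIF value = CFR price + insurance = 100973.32 + 190.28 = 101163.60
Import duty = 101163.60 × 15% = 15174.54
Buyer bears (B): 190.28 + 398.47 + 237.16 + 1181.62 = 2007.53
Landed cost (B) = invoice 100973.32 + 2007.53 + duty 15174.54 = 118155.39
Difference = |132338.73 − 118155.39| = 14183.34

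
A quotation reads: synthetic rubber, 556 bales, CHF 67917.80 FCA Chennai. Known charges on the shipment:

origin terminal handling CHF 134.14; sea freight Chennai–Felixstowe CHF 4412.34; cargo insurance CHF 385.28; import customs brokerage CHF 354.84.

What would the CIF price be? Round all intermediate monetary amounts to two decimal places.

Not relevant to the conversion: brokerage — on the buyer under both terms; not part of either seller's price.
From FCA to CIF, the seller additionally bears: origin terminal, freight, insurance.
CIF price = 67917.80 + 134.14 + 4412.34 + 385.28 = 72849.56

CIF price: CHF 72849.56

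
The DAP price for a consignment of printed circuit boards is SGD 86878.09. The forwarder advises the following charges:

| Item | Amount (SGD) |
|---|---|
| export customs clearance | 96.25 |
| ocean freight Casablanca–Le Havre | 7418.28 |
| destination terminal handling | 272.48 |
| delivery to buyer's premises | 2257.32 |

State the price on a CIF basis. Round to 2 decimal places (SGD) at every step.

CIF price: SGD 84348.29

Not relevant to the conversion: freight, export clearance — on the seller under both DAP and CIF; already in the DAP price and stays in the CIF price.
From DAP to CIF, the seller no longer bears: destination terminal, delivery.
CIF price = 86878.09 − 272.48 − 2257.32 = 84348.29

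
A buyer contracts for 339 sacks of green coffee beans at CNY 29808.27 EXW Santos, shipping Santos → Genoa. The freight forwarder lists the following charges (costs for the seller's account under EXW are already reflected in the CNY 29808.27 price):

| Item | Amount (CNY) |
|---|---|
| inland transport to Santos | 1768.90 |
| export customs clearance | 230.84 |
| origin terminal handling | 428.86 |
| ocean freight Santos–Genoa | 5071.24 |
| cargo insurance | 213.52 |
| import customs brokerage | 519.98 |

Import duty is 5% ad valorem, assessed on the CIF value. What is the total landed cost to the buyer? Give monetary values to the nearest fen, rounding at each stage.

EXW: the seller makes goods available at their premises; the buyer bears all onward costs.
CIF value = EXW price + inland to port + export clearance + origin terminal + freight + insurance = 29808.27 + 1768.90 + 230.84 + 428.86 + 5071.24 + 213.52 = 37521.63
Import duty = 37521.63 × 5% = 1876.08
Buyer bears: inland to port 1768.90 + export clearance 230.84 + origin terminal 428.86 + freight 5071.24 + insurance 213.52 + brokerage 519.98 + duty 1876.08 = 10109.42
Landed cost = invoice 29808.27 + 10109.42 = 39917.69

Total landed cost: CNY 39917.69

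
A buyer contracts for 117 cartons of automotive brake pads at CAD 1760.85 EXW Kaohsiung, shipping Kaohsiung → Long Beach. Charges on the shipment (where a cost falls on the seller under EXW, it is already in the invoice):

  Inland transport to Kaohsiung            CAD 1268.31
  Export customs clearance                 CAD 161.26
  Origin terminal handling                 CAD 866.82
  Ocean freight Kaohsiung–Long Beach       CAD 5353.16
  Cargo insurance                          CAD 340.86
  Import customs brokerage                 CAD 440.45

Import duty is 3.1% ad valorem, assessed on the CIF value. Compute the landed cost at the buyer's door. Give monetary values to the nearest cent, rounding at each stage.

Total landed cost: CAD 10494.00

EXW: the seller makes goods available at their premises; the buyer bears all onward costs.
CIF value = EXW price + inland to port + export clearance + origin terminal + freight + insurance = 1760.85 + 1268.31 + 161.26 + 866.82 + 5353.16 + 340.86 = 9751.26
Import duty = 9751.26 × 3.1% = 302.29
Buyer bears: inland to port 1268.31 + export clearance 161.26 + origin terminal 866.82 + freight 5353.16 + insurance 340.86 + brokerage 440.45 + duty 302.29 = 8733.15
Landed cost = invoice 1760.85 + 8733.15 = 10494.00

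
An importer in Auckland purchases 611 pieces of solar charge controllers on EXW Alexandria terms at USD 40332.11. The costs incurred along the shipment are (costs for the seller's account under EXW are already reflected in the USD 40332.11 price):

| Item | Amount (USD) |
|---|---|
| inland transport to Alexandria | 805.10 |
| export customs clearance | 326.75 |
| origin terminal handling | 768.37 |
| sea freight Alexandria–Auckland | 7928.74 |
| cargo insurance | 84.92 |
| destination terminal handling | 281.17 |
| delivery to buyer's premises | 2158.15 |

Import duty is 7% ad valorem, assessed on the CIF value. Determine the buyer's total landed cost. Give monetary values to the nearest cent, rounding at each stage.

EXW: the seller makes goods available at their premises; the buyer bears all onward costs.
CIF value = EXW price + inland to port + export clearance + origin terminal + freight + insurance = 40332.11 + 805.10 + 326.75 + 768.37 + 7928.74 + 84.92 = 50245.99
Import duty = 50245.99 × 7% = 3517.22
Buyer bears: inland to port 805.10 + export clearance 326.75 + origin terminal 768.37 + freight 7928.74 + insurance 84.92 + destination terminal 281.17 + delivery 2158.15 + duty 3517.22 = 15870.42
Landed cost = invoice 40332.11 + 15870.42 = 56202.53

Total landed cost: USD 56202.53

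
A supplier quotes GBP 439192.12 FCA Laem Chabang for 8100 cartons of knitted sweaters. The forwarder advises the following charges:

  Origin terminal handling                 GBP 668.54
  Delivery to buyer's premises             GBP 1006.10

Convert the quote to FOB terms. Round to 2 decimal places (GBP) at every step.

Not relevant to the conversion: delivery — on the buyer under both terms; not part of either seller's price.
From FCA to FOB, the seller additionally bears: origin terminal.
FOB price = 439192.12 + 668.54 = 439860.66

FOB price: GBP 439860.66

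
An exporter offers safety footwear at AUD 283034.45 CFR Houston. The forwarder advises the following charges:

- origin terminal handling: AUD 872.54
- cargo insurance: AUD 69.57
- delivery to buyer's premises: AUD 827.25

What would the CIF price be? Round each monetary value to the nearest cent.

CIF price: AUD 283104.02

Not relevant to the conversion: origin terminal — on the seller under both CFR and CIF; already in the CFR price and stays in the CIF price. delivery — on the buyer under both terms; not part of either seller's price.
From CFR to CIF, the seller additionally bears: insurance.
CIF price = 283034.45 + 69.57 = 283104.02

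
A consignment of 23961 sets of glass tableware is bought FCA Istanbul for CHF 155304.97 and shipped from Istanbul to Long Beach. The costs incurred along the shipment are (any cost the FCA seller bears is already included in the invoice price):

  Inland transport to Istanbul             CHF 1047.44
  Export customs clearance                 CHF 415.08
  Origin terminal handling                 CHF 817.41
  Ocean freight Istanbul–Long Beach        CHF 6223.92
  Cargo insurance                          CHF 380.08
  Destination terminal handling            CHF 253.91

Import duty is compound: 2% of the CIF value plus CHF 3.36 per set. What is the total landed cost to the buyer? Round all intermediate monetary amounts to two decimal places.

FCA: the seller delivers export-cleared goods to the carrier; the buyer bears costs from that point.
Already in the invoice (seller's account under FCA): inland to port, export clearance — exclude.
CIF value = FCA price + origin terminal + freight + insurance = 155304.97 + 817.41 + 6223.92 + 380.08 = 162726.38
Ad valorem component: 162726.38 × 2% = 3254.53
Specific component: 23961 × 3.36 = 80508.96
Import duty = 3254.53 + 80508.96 = 83763.49
Buyer bears: origin terminal 817.41 + freight 6223.92 + insurance 380.08 + destination terminal 253.91 + duty 83763.49 = 91438.81
Landed cost = invoice 155304.97 + 91438.81 = 246743.78

Total landed cost: CHF 246743.78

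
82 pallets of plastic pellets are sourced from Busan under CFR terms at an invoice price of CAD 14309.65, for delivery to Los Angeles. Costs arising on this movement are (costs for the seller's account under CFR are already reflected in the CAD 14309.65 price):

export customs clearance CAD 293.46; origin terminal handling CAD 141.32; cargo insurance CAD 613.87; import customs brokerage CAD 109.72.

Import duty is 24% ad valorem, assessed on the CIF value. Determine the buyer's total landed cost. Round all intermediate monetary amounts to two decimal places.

Total landed cost: CAD 18614.88

CFR: the seller pays costs through ocean freight to the destination port, but not insurance.
Already in the invoice (seller's account under CFR): export clearance, origin terminal — exclude.
CIF value = CFR price + insurance = 14309.65 + 613.87 = 14923.52
Import duty = 14923.52 × 24% = 3581.64
Buyer bears: insurance 613.87 + brokerage 109.72 + duty 3581.64 = 4305.23
Landed cost = invoice 14309.65 + 4305.23 = 18614.88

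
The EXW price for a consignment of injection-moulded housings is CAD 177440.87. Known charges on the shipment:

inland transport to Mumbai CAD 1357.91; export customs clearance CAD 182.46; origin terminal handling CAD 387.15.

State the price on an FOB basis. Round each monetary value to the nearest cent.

FOB price: CAD 179368.39

From EXW to FOB, the seller additionally bears: inland to port, export clearance, origin terminal.
FOB price = 177440.87 + 1357.91 + 182.46 + 387.15 = 179368.39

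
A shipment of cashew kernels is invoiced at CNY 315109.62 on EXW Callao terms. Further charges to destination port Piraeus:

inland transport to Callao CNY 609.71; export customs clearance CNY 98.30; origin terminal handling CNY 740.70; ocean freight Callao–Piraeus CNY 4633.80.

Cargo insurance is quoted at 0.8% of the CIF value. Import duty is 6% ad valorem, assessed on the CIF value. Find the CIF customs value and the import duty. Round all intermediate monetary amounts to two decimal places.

Let C be the CIF value. C = EXW price + pre-shipment costs + freight + 0.8% × C
C − 0.8% × C = 315109.62 + 609.71 + 98.30 + 740.70 + 4633.80
0.992 × C = 321192.13
C = 321192.13 / 0.992 = 323782.39
Insurance premium = 0.8% × 323782.39 = 2590.26
Import duty = 323782.39 × 6% = 19426.94

CIF value: CNY 323782.39; import duty: CNY 19426.94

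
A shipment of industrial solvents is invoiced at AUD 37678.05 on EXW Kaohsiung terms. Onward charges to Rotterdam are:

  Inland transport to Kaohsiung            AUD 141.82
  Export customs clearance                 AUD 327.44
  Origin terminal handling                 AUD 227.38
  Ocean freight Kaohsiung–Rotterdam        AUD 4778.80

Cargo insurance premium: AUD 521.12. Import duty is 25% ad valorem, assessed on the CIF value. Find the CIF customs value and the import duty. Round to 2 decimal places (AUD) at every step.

CIF = EXW price + pre-shipment costs + freight + insurance
CIF = 37678.05 + 141.82 + 327.44 + 227.38 + 4778.80 + 521.12 = 43674.61
Import duty = 43674.61 × 25% = 10918.65

CIF value: AUD 43674.61; import duty: AUD 10918.65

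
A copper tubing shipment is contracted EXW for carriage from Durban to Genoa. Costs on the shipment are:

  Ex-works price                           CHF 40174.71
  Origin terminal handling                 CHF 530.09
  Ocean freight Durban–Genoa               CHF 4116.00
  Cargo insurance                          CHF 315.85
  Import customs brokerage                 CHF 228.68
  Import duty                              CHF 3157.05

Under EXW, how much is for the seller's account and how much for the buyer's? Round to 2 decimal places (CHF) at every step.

EXW: the seller makes goods available at their premises; the buyer bears all onward costs.
Seller's account: goods 40174.71 = 40174.71
Buyer's account: origin terminal 530.09 + freight 4116.00 + insurance 315.85 + brokerage 228.68 + duty 3157.05 = 8347.67

Seller: CHF 40174.71; buyer: CHF 8347.67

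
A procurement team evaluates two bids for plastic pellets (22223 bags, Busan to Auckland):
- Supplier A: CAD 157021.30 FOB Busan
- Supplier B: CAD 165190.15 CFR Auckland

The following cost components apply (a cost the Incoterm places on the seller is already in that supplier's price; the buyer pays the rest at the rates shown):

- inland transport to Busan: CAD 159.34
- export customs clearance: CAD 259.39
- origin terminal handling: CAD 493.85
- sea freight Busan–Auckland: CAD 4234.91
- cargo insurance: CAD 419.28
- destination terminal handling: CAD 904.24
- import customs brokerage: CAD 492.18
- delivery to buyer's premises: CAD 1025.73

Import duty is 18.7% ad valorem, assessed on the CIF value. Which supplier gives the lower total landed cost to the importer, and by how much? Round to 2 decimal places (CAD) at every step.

Supplier A (FOB):
CIF value = FOB price + freight + insurance = 157021.30 + 4234.91 + 419.28 = 161675.49
Import duty = 161675.49 × 18.7% = 30233.32
Buyer bears (A): 4234.91 + 419.28 + 904.24 + 492.18 + 1025.73 = 7076.34
Landed cost (A) = invoice 157021.30 + 7076.34 + duty 30233.32 = 194330.96
Supplier B (CFR):
CIF value = CFR price + insurance = 165190.15 + 419.28 = 165609.43
Import duty = 165609.43 × 18.7% = 30968.96
Buyer bears (B): 419.28 + 904.24 + 492.18 + 1025.73 = 2841.43
Landed cost (B) = invoice 165190.15 + 2841.43 + duty 30968.96 = 199000.54
Difference = |194330.96 − 199000.54| = 4669.58

Supplier A is cheaper by CAD 4669.58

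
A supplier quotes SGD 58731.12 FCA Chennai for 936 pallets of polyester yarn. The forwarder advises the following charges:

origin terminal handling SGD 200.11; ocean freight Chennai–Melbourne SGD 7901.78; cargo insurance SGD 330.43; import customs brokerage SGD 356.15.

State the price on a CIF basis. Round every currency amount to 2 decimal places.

Not relevant to the conversion: brokerage — on the buyer under both terms; not part of either seller's price.
From FCA to CIF, the seller additionally bears: origin terminal, freight, insurance.
CIF price = 58731.12 + 200.11 + 7901.78 + 330.43 = 67163.44

CIF price: SGD 67163.44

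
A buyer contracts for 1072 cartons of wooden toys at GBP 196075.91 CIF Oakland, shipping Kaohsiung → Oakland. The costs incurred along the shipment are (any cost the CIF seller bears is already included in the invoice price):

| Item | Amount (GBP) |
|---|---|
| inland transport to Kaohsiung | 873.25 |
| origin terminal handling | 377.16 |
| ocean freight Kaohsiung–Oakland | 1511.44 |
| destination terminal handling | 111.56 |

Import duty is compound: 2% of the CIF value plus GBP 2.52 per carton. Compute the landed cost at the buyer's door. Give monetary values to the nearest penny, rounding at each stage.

Total landed cost: GBP 202810.43

CIF: the seller pays costs through ocean freight and marine insurance to the destination port.
Already in the invoice (seller's account under CIF): inland to port, origin terminal, freight — exclude.
The CIF price already equals the CIF value: 196075.91
Ad valorem component: 196075.91 × 2% = 3921.52
Specific component: 1072 × 2.52 = 2701.44
Import duty = 3921.52 + 2701.44 = 6622.96
Buyer bears: destination terminal 111.56 + duty 6622.96 = 6734.52
Landed cost = invoice 196075.91 + 6734.52 = 202810.43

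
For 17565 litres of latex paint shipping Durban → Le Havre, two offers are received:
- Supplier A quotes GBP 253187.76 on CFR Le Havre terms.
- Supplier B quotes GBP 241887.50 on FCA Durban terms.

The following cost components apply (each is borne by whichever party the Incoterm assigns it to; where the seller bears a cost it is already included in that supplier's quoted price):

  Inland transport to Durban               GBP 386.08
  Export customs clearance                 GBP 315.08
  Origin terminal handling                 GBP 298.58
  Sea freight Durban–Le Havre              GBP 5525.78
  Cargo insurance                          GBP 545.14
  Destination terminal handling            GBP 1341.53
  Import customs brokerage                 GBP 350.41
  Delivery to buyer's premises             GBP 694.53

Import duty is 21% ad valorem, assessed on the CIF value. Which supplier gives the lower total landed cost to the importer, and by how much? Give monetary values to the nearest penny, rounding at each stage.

Supplier A (CFR):
CIF value = CFR price + insurance = 253187.76 + 545.14 = 253732.90
Import duty = 253732.90 × 21% = 53283.91
Buyer bears (A): 545.14 + 1341.53 + 350.41 + 694.53 = 2931.61
Landed cost (A) = invoice 253187.76 + 2931.61 + duty 53283.91 = 309403.28
Supplier B (FCA):
CIF value = FCA price + origin terminal + freight + insurance = 241887.50 + 298.58 + 5525.78 + 545.14 = 248257.00
Import duty = 248257.00 × 21% = 52133.97
Buyer bears (B): 298.58 + 5525.78 + 545.14 + 1341.53 + 350.41 + 694.53 = 8755.97
Landed cost (B) = invoice 241887.50 + 8755.97 + duty 52133.97 = 302777.44
Difference = |309403.28 − 302777.44| = 6625.84

Supplier B is cheaper by GBP 6625.84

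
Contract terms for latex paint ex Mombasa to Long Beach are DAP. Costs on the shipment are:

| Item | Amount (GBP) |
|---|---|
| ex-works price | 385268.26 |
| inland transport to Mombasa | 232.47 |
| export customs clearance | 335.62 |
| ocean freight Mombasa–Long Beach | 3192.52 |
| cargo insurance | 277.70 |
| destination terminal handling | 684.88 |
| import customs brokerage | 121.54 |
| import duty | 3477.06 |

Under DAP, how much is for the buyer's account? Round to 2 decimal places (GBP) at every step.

Buyer's account: GBP 3598.60

DAP: the seller bears all costs to the named destination except import duty and clearance.
Seller's account: goods 385268.26 + inland to port 232.47 + export clearance 335.62 + freight 3192.52 + insurance 277.70 + destination terminal 684.88 = 389991.45
Buyer's account: brokerage 121.54 + duty 3477.06 = 3598.60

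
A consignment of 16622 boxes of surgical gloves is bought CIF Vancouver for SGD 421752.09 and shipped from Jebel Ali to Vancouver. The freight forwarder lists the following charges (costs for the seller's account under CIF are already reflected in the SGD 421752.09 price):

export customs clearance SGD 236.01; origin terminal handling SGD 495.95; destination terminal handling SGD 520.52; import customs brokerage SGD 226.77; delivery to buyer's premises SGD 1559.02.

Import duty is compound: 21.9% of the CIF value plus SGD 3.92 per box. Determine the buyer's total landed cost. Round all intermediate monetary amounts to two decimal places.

Total landed cost: SGD 581580.35

CIF: the seller pays costs through ocean freight and marine insurance to the destination port.
Already in the invoice (seller's account under CIF): export clearance, origin terminal — exclude.
The CIF price already equals the CIF value: 421752.09
Ad valorem component: 421752.09 × 21.9% = 92363.71
Specific component: 16622 × 3.92 = 65158.24
Import duty = 92363.71 + 65158.24 = 157521.95
Buyer bears: destination terminal 520.52 + brokerage 226.77 + delivery 1559.02 + duty 157521.95 = 159828.26
Landed cost = invoice 421752.09 + 159828.26 = 581580.35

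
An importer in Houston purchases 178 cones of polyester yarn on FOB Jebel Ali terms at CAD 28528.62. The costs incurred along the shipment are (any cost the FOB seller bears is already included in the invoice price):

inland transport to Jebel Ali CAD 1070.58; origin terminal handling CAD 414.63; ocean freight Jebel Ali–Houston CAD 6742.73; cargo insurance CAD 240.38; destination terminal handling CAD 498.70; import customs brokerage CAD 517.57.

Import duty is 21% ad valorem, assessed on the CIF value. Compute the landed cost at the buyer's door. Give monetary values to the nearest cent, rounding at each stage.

Total landed cost: CAD 43985.46

FOB: the seller bears costs until goods are on board at the origin port; the buyer bears freight, insurance and all costs thereafter.
Already in the invoice (seller's account under FOB): inland to port, origin terminal — exclude.
CIF value = FOB price + freight + insurance = 28528.62 + 6742.73 + 240.38 = 35511.73
Import duty = 35511.73 × 21% = 7457.46
Buyer bears: freight 6742.73 + insurance 240.38 + destination terminal 498.70 + brokerage 517.57 + duty 7457.46 = 15456.84
Landed cost = invoice 28528.62 + 15456.84 = 43985.46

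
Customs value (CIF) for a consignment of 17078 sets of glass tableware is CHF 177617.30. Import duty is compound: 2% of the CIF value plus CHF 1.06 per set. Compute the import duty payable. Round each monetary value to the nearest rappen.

Import duty: CHF 21655.03

Ad valorem component: 177617.30 × 2% = 3552.35
Specific component: 17078 × 1.06 = 18102.68
Import duty = 3552.35 + 18102.68 = 21655.03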